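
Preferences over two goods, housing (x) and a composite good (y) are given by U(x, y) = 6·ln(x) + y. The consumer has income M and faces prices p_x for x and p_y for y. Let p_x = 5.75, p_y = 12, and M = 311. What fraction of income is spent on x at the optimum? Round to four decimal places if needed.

share on x = 0.2315

MU_x = 6/x, MU_y = 1. Tangency: 6/x = p_x/p_y.
So x*(p_x,p_y) = 6·p_y/p_x, independent of income; and y* = (M − 6·p_y)/p_y.
At the given prices: x* = 6·12/5.75 = 12.5217, and y* = 19.9167.
Expenditure on x: 5.75·12.5217 = 72; share = 0.2315.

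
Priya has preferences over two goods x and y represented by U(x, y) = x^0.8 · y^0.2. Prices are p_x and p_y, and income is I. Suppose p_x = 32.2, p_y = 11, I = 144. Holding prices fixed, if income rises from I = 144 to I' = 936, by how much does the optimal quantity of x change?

MU_x/MU_y = (0.8·y)/(0.2·x); tangency sets this equal to p_x/p_y.
Rearranging, p_y·y = (1/4)·p_x·x. Substituting into the budget gives p_x·x·(1 + (1/4)) = I.
Demand: x*(p_x,p_y,I) = 0.8·I/p_x and y* = 0.2·I/p_y.
At p_x=32.2, p_y=11, I=144: x* = 0.8·144/32.2 = 3.5776.
At I' = 936: x* = 23.2547. Change: 23.2547 − 3.5776 = 19.677.

Δx* = 19.677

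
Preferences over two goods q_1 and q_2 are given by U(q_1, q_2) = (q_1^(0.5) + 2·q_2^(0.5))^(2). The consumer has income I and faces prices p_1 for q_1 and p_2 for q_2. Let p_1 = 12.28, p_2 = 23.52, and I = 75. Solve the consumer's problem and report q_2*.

From the CES first-order condition, (1/2)·(q_2/q_1)^(0.5) = p_1/p_2.
Solve for the ratio: q_2/q_1 = [2·p_1/p_2]^(2).
Substitute q_2 = (q_2/q_1)·q_1 into the budget: q_1* = I/(p_1 + p_2·(q_2/q_1)).
Numerically q_2/q_1 = 1.090391, so q_1* = 75/(12.28 + 23.52·1.090391) = 1.9775 and q_2* = 1.090391·1.9775 = 2.1563.

q_2* = 2.1563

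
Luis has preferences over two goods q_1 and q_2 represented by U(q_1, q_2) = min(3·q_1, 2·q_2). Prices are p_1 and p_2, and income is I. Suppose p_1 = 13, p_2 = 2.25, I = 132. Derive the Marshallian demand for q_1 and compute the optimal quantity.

q_1* = 8.0611

With perfect complements, no substitution: consume in ratio q_1:q_2 = 2:3.
Budget: p_1·q_1 + p_2·(3/2)·q_1 = I, so (2·p_1 + 3·p_2)·q_1 = 2·I.
Demand: q_1*(p_1,p_2,I) = 2·I/(2·p_1 + 3·p_2), q_2* = 3·I/(2·p_1 + 3·p_2).
Here 2·13 + 3·2.25 = 32.75, giving q_1* = 8.0611.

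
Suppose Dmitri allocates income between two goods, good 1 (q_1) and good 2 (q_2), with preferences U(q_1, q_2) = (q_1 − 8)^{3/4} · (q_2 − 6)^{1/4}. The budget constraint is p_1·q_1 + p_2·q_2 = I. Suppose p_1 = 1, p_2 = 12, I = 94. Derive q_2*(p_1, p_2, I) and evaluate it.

q_2* = 6.2917

Let q_1' = q_1−8, q_2' = q_2−6. MRS = 3·q_2'/q_1' = p_1/p_2.
After buying the subsistence bundle (8, 6), a share 0.75 of the remaining income goes to q_1: q_1* = 8 + 0.75·(I − 8p_1 − 6p_2)/p_1.
Discretionary income = 94 − 8·1 − 6·12 = 14; q_2* = 6 + 0.25·14/12 = 6.2917.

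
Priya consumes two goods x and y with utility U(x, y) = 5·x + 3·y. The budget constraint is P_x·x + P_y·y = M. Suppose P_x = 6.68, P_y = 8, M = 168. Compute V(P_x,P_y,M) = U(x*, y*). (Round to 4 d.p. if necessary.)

V = 125.7485

Linear utility — the consumer picks whichever good has higher MU/price: 5/6.68 = 0.7485 vs 3/8 = 0.375.
x gives more utility per dollar, so spend all income on x: x* = M/P_x, y* = 0.
Numerically: x* = 25.1497, y* = 0.
Utility at the optimum: U(25.1497, 0) = 125.7485.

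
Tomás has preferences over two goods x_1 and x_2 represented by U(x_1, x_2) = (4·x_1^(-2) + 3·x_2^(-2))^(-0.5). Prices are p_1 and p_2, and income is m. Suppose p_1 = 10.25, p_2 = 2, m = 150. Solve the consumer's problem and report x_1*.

x_1* = 11.2083

With the ratio pinned down, the budget gives x_1* = m/(p_1 + p_2·(x_2/x_1)) and x_2* = (x_2/x_1)·x_1*.
Numerically x_2/x_1 = 1.566457, so x_1* = 150/(10.25 + 2·1.566457) = 11.2083.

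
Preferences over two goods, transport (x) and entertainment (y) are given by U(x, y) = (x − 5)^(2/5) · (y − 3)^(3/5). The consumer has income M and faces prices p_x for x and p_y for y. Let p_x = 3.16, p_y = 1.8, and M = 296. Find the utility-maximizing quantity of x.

Let x' = x−5, y' = y−3. MRS = (2/3)·y'/x' = p_x/p_y.
After buying the subsistence bundle (5, 3), a share 0.4 of the remaining income goes to x: x* = 5 + 0.4·(M − 5p_x − 3p_y)/p_x.
Discretionary income = 296 − 5·3.16 − 3·1.8 = 274.8; x* = 5 + 0.4·274.8/3.16 = 39.7848.

x* = 39.7848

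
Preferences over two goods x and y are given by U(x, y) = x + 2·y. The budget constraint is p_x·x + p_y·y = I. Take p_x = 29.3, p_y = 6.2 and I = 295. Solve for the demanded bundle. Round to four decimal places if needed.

x* = 0, y* = 47.5806

Numerically: x* = 0, y* = 47.5806.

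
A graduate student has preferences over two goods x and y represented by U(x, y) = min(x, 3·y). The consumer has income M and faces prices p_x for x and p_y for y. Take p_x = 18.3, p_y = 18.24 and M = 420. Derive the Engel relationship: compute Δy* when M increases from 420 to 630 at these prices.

Leontief preferences: the optimum is at the kink where x/3 = y/1, i.e. y = (1/3)·x.
Budget: p_x·x + p_y·(1/3)·x = M, so (3·p_x + p_y)·x = 3·M.
Demand: x*(p_x,p_y,M) = 3·M/(3·p_x + p_y), y* = M/(3·p_x + p_y).
Here 3·18.3 + 18.24 = 73.14, giving y* = 5.7424.
At M' = 630: y* = 8.6136. Change: 8.6136 − 5.7424 = 2.8712.

Δy* = 2.8712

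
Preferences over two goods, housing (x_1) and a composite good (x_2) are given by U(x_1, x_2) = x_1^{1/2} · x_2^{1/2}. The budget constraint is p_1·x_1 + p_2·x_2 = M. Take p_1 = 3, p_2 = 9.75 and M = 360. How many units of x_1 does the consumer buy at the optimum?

x_1* = 60

MU_x_1/MU_x_2 = (0.5·x_2)/(0.5·x_1); tangency sets this equal to p_1/p_2.
So 0.5·p_2·x_2 = 0.5·p_1·x_1; combined with the budget, a share 0.5 of income goes to x_1.
Demand: x_1*(p_1,p_2,M) = 0.5·M/p_1 and x_2* = 0.5·M/p_2.
At p_1=3, p_2=9.75, M=360: x_1* = 0.5·360/3 = 60.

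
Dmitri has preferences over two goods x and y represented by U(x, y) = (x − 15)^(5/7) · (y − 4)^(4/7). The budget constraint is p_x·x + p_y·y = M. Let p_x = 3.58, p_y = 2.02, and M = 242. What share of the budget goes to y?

share on y = 0.3644

This is Cobb-Douglas in (x−15, y−4): tangency gives 5/7·p_y·(y−4) = 4/7·p_x·(x−15).
After buying the subsistence bundle (15, 4), a share 5/9 of the remaining income goes to x: x* = 15 + 5/9·(M − 15p_x − 4p_y)/p_x.
Discretionary income = 242 − 15·3.58 − 4·2.02 = 180.22; x* = 15 + 5/9·180.22/3.58 = 42.9671; y* = 4 + 4/9·180.22/2.02 = 43.6524.
Expenditure on y: 2.02·43.6524 = 88.1778; share = 0.3644.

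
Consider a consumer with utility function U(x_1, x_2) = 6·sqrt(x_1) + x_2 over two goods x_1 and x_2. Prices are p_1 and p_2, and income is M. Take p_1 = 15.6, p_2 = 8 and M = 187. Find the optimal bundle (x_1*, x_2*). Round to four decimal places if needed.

Set MRS = p_1/p_2: 3·x_1^(−1/2) = p_1/p_2.
Thus x_1* = (3·p_2/p_1)² — independent of M — with the rest of income spent on x_2.
Plugging in: x_1* = (3·8/15.6)² = 2.3669, x_2* = 18.7596.

x_1* = 2.3669, x_2* = 18.7596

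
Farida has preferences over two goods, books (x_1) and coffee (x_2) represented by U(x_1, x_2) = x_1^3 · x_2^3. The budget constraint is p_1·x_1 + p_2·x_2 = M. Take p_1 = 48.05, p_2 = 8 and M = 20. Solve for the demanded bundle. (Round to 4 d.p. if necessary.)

x_1* = 0.2081, x_2* = 1.25

The MRS is x_2/x_1. Set MRS = p_1/p_2.
Rearranging, p_2·x_2 = p_1·x_1. Substituting into the budget gives p_1·x_1·(1 + 1) = M.
Demand: x_1*(p_1,p_2,M) = 0.5·M/p_1 and x_2* = 0.5·M/p_2.
At p_1=48.05, p_2=8, M=20: x_1* = 0.5·20/48.05 = 0.2081, x_2* = 1.25.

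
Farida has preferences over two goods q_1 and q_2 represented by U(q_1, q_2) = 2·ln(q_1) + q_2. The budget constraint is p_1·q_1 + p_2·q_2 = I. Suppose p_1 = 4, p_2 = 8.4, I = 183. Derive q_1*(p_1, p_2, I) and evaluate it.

q_1* = 4.2

Set MRS = p_1/p_2: (2/q_1)/1 = p_1/p_2.
So q_1*(p_1,p_2) = 2·p_2/p_1, independent of income; and q_2* = (I − 2·p_2)/p_2.
At the given prices: q_1* = 2·8.4/4 = 4.2.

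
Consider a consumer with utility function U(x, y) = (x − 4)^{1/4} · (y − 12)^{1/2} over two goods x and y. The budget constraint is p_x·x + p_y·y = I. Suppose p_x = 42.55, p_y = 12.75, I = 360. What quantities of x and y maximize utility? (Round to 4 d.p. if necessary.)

x* = 4.2883, y* = 13.9242

Let x' = x−4, y' = y−12. MRS = (1/2)·y'/x' = p_x/p_y.
After buying the subsistence bundle (4, 12), a share 1/3 of the remaining income goes to x: x* = 4 + 1/3·(I − 4p_x − 12p_y)/p_x.
Discretionary income = 360 − 4·42.55 − 12·12.75 = 36.8; x* = 4 + 1/3·36.8/42.55 = 4.2883; y* = 12 + 2/3·36.8/12.75 = 13.9242.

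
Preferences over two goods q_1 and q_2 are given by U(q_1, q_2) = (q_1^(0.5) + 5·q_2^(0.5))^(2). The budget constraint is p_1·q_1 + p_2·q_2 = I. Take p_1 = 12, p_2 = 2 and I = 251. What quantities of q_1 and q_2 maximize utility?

MU_q_1 ∝ q_1^(-0.5), MU_q_2 ∝ 5·q_2^(-0.5), so MRS = (1/5)·(q_2/q_1)^(0.5) = p_1/p_2.
Solve for the ratio: q_2/q_1 = [5·p_1/p_2]^(2).
Substitute q_2 = (q_2/q_1)·q_1 into the budget: q_1* = I/(p_1 + p_2·(q_2/q_1)).
Numerically q_2/q_1 = 900, so q_1* = 251/(12 + 2·900) = 0.1385 and q_2* = 900·0.1385 = 124.6689.

q_1* = 0.1385, q_2* = 124.6689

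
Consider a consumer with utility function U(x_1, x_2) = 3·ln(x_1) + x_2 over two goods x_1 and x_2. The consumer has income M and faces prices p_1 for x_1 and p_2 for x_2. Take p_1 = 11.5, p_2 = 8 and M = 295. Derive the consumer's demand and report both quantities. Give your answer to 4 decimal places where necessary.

x_1* = 2.087, x_2* = 33.875

Set MRS = p_1/p_2: (3/x_1)/1 = p_1/p_2.
So x_1*(p_1,p_2) = 3·p_2/p_1, independent of income; and x_2* = (M − 3·p_2)/p_2.
At the given prices: x_1* = 3·8/11.5 = 2.087, and x_2* = 33.875.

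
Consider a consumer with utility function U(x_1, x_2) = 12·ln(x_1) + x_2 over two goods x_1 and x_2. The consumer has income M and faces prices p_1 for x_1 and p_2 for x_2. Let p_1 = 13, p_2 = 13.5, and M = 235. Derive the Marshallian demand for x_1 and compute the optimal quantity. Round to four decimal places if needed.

x_1* = 12.4615

So x_1*(p_1,p_2) = 12·p_2/p_1, independent of income; and x_2* = (M − 12·p_2)/p_2.
At the given prices: x_1* = 12·13.5/13 = 12.4615.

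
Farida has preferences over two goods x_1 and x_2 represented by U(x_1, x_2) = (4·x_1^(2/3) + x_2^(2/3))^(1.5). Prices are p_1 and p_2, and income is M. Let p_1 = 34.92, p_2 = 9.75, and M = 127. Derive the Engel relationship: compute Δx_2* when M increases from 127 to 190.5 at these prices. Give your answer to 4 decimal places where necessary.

From the CES first-order condition, 4·(x_2/x_1)^(1/3) = p_1/p_2.
Solve for the ratio: x_2/x_1 = [(1/4)·p_1/p_2]^(3).
Substitute x_2 = (x_2/x_1)·x_1 into the budget: x_1* = M/(p_1 + p_2·(x_2/x_1)).
Numerically x_2/x_1 = 0.717842, so x_1* = 127/(34.92 + 9.75·0.717842) = 3.0297 and x_2* = 0.717842·3.0297 = 2.1748.
At M' = 190.5: x_2* = 3.2622. Change: 3.2622 − 2.1748 = 1.0874.

Δx_2* = 1.0874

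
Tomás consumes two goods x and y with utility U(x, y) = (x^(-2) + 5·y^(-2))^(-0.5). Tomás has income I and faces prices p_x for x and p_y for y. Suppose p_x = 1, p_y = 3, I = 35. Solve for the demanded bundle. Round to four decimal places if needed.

MRS = MU_x/MU_y = (1/5)·(y/x)^(3). Set equal to p_x/p_y.
Solve for the ratio: y/x = [5·p_x/p_y]^(1/3).
With the ratio pinned down, the budget gives x* = I/(p_x + p_y·(y/x)) and y* = (y/x)·x*.
Numerically y/x = 1.185631, so x* = 35/(1 + 3·1.185631) = 7.6807 and y* = 1.185631·7.6807 = 9.1064.

x* = 7.6807, y* = 9.1064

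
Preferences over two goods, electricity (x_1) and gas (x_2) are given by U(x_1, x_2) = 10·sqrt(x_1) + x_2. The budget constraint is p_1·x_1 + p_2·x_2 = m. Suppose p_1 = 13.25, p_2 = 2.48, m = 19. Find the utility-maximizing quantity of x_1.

Utility is quasi-linear in x_2; the FOC for x_1 is 5/√x_1 = p_1/p_2.
Thus x_1* = (5·p_2/p_1)² — independent of m — with the rest of income spent on x_2.
Plugging in: x_1* = (5·2.48/13.25)² = 0.8758.

x_1* = 0.8758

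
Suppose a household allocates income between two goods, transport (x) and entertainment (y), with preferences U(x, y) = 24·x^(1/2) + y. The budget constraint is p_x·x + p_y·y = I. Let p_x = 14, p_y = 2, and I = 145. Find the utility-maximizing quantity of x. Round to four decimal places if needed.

x* = 2.9388

Thus x* = (12·p_y/p_x)² — independent of I — with the rest of income spent on y.
Plugging in: x* = (12·2/14)² = 2.9388.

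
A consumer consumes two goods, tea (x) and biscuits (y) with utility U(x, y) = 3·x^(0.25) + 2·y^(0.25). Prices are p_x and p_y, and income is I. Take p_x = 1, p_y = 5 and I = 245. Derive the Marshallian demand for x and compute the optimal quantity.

x* = 182.7564

MU_x ∝ 3·x^(-0.75), MU_y ∝ 2·y^(-0.75), so MRS = (3/2)·(y/x)^(0.75) = p_x/p_y.
Solve for the ratio: y/x = [(2/3)·p_x/p_y]^(4/3).
Substitute y = (y/x)·x into the budget: x* = I/(p_x + p_y·(y/x)).
Numerically y/x = 0.068116, so x* = 245/(1 + 5·0.068116) = 182.7564.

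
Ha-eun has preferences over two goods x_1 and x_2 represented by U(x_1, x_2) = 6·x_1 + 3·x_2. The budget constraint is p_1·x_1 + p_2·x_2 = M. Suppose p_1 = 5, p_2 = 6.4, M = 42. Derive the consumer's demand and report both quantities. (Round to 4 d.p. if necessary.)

x_1* = 8.4, x_2* = 0

Linear utility — the consumer picks whichever good has higher MU/price: 6/5 = 1.2 vs 3/6.4 = 0.4688.
x_1 gives more utility per dollar, so spend all income on x_1: x_1* = M/p_1, x_2* = 0.
Numerically: x_1* = 8.4, x_2* = 0.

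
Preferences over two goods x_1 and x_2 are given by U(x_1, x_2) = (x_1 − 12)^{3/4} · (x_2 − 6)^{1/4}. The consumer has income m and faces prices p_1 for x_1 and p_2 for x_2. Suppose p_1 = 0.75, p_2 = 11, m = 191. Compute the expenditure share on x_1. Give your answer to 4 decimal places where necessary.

Let x_1' = x_1−12, x_2' = x_2−6. MRS = 3·x_2'/x_1' = p_1/p_2.
Substituting into the budget: x_1* = 12 + 0.75·(m − 12·p_1 − 6·p_2)/p_1, and x_2* = 6 + 0.25·(…)/p_2.
Discretionary income = 191 − 12·0.75 − 6·11 = 116; x_1* = 12 + 0.75·116/0.75 = 128; x_2* = 6 + 0.25·116/11 = 8.6364.
Expenditure on x_1: 0.75·128 = 96; share = 0.5026.

share on x_1 = 0.5026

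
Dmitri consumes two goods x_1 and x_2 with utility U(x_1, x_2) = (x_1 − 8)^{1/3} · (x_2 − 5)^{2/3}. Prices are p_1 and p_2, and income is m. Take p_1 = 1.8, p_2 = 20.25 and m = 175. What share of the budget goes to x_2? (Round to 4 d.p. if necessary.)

This is Cobb-Douglas in (x_1−8, x_2−5): tangency gives 1/3·p_2·(x_2−5) = 2/3·p_1·(x_1−8).
After buying the subsistence bundle (8, 5), a share 1/3 of the remaining income goes to x_1: x_1* = 8 + 1/3·(m − 8p_1 − 5p_2)/p_1.
Discretionary income = 175 − 8·1.8 − 5·20.25 = 59.35; x_1* = 8 + 1/3·59.35/1.8 = 18.9907; x_2* = 5 + 2/3·59.35/20.25 = 6.9539.
Expenditure on x_2: 20.25·6.9539 = 140.8167; share = 0.8047.

share on x_2 = 0.8047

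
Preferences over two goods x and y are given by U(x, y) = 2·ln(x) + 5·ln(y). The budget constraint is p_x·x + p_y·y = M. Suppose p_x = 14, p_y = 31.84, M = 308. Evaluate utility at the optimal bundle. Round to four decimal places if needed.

V = 13.3411

The MRS is (2/5)·y/x. Set MRS = p_x/p_y.
So 2·p_y·y = 5·p_x·x; combined with the budget, a share 2/7 of income goes to x.
Demand: x*(p_x,p_y,M) = 2/7·M/p_x and y* = 5/7·M/p_y.
At p_x=14, p_y=31.84, M=308: x* = 2/7·308/14 = 6.2857, y* = 6.9095.
Utility at the optimum: U(6.2857, 6.9095) = 13.3411.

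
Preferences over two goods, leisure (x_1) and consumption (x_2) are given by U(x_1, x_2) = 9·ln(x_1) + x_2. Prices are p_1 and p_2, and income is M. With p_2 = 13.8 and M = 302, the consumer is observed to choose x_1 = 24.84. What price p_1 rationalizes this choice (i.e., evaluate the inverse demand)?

Set MRS = p_1/p_2: (9/x_1)/1 = p_1/p_2.
So x_1*(p_1,p_2) = 9·p_2/p_1, independent of income; and x_2* = (M − 9·p_2)/p_2.
Set x_1* = 24.84 in the demand function and solve for p_1: p_1 = 5.

p_1 = 5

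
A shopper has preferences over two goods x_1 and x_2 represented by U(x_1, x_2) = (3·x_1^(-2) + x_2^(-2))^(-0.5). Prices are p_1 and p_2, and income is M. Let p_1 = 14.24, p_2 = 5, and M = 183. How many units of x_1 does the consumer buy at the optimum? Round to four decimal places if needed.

MRS = MU_x_1/MU_x_2 = 3·(x_2/x_1)^(3). Set equal to p_1/p_2.
Hence x_2/x_1 = ((1/3)·p_1/p_2)^(1/(3)), i.e. raised to the 1/3 power.
With the ratio pinned down, the budget gives x_1* = M/(p_1 + p_2·(x_2/x_1)) and x_2* = (x_2/x_1)·x_1*.
Numerically x_2/x_1 = 0.982818, so x_1* = 183/(14.24 + 5·0.982818) = 9.5541.

x_1* = 9.5541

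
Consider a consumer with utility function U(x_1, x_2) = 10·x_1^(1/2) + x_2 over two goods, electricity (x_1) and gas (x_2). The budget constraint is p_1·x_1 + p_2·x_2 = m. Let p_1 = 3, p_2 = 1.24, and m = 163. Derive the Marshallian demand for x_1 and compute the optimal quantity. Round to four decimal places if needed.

Utility is quasi-linear in x_2; the FOC for x_1 is 5/√x_1 = p_1/p_2.
Solve: √x_1 = 5·p_2/p_1, so x_1*(p_1,p_2) = (5·p_2/p_1)², and x_2* = (m − p_1·x_1*)/p_2.
Plugging in: x_1* = (5·1.24/3)² = 4.2711.

x_1* = 4.2711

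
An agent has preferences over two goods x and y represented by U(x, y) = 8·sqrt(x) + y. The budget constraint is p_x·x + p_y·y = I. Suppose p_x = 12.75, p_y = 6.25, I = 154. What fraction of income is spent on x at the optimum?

share on x = 0.3183

Utility is quasi-linear in y; the FOC for x is 4/√x = p_x/p_y.
Thus x* = (4·p_y/p_x)² — independent of I — with the rest of income spent on y.
Plugging in: x* = (4·6.25/12.75)² = 3.8447, y* = 16.7969.
Expenditure on x: 12.75·3.8447 = 49.0196; share = 0.3183.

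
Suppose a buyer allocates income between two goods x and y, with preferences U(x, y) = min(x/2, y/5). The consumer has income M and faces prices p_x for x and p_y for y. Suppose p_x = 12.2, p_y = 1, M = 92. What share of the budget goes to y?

With perfect complements, no substitution: consume in ratio x:y = 2:5.
Budget: p_x·x + p_y·(5/2)·x = M, so (2·p_x + 5·p_y)·x = 2·M.
Demand: x*(p_x,p_y,M) = 2·M/(2·p_x + 5·p_y), y* = 5·M/(2·p_x + 5·p_y).
Here 2·12.2 + 5·1 = 29.4, giving x* = 6.2585 and y* = 15.6463.
Expenditure on y: 1·15.6463 = 15.6463; share = 0.1701.

share on y = 0.1701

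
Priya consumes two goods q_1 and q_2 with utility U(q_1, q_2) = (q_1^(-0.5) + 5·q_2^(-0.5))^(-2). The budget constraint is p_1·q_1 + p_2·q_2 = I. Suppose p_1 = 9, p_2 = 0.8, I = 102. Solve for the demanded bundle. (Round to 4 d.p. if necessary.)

q_1* = 4.9169, q_2* = 72.1844

MU_q_1 ∝ q_1^(-1.5), MU_q_2 ∝ 5·q_2^(-1.5), so MRS = (1/5)·(q_2/q_1)^(1.5) = p_1/p_2.
Solve for the ratio: q_2/q_1 = [5·p_1/p_2]^(2/3).
Substitute q_2 = (q_2/q_1)·q_1 into the budget: q_1* = I/(p_1 + p_2·(q_2/q_1)).
Numerically q_2/q_1 = 14.680754, so q_1* = 102/(9 + 0.8·14.680754) = 4.9169 and q_2* = 14.680754·4.9169 = 72.1844.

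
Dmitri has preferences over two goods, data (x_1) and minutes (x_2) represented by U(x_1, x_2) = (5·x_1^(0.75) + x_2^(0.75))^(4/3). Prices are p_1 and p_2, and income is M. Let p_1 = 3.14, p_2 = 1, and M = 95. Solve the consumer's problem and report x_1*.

MU_x_1 ∝ 5·x_1^(-0.25), MU_x_2 ∝ x_2^(-0.25), so MRS = 5·(x_2/x_1)^(0.25) = p_1/p_2.
Hence x_2/x_1 = ((1/5)·p_1/p_2)^(1/(0.25)), i.e. raised to the 4 power.
With the ratio pinned down, the budget gives x_1* = M/(p_1 + p_2·(x_2/x_1)) and x_2* = (x_2/x_1)·x_1*.
Numerically x_2/x_1 = 0.155539, so x_1* = 95/(3.14 + 1·0.155539) = 28.8268.

x_1* = 28.8268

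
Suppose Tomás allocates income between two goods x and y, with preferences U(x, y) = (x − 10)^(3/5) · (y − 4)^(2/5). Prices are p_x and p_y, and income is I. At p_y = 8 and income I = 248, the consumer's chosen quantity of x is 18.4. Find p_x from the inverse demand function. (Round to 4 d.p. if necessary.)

MRS = (3/2)·(y−4)/(x−10). Tangency with p_x/p_y gives y−4 = (2/3)·(p_x/p_y)·(x−10).
After buying the subsistence bundle (10, 4), a share 0.6 of the remaining income goes to x: x* = 10 + 0.6·(I − 10p_x − 4p_y)/p_x.
Set x* = 18.4 in the demand function and solve for p_x: p_x = 9.

p_x = 9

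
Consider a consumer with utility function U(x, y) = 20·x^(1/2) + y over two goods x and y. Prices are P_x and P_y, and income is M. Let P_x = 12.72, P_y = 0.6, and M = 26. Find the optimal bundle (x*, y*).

x* = 0.2225, y* = 38.6164

MU_x = 10/√x, MU_y = 1. Tangency: 10/√x = P_x/P_y.
Solve: √x = 10·P_y/P_x, so x*(P_x,P_y) = (10·P_y/P_x)², and y* = (M − P_x·x*)/P_y.
Plugging in: x* = (10·0.6/12.72)² = 0.2225, y* = 38.6164.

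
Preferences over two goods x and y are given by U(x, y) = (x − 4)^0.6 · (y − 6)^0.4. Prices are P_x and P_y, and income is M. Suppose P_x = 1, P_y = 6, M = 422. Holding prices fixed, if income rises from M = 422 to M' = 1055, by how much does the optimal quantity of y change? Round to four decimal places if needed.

MRS = (3/2)·(y−6)/(x−4). Tangency with P_x/P_y gives y−6 = (2/3)·(P_x/P_y)·(x−4).
After buying the subsistence bundle (4, 6), a share 0.6 of the remaining income goes to x: x* = 4 + 0.6·(M − 4P_x − 6P_y)/P_x.
Discretionary income = 422 − 4·1 − 6·6 = 382; y* = 6 + 0.4·382/6 = 31.4667.
At M' = 1055: y* = 73.6667. Change: 73.6667 − 31.4667 = 42.2.

Δy* = 42.2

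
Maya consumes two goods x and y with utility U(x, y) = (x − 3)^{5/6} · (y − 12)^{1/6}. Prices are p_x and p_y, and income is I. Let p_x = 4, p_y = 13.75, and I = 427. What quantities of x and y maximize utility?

This is Cobb-Douglas in (x−3, y−12): tangency gives 5/6·p_y·(y−12) = 1/6·p_x·(x−3).
After buying the subsistence bundle (3, 12), a share 5/6 of the remaining income goes to x: x* = 3 + 5/6·(I − 3p_x − 12p_y)/p_x.
Discretionary income = 427 − 3·4 − 12·13.75 = 250; x* = 3 + 5/6·250/4 = 55.0833; y* = 12 + 1/6·250/13.75 = 15.0303.

x* = 55.0833, y* = 15.0303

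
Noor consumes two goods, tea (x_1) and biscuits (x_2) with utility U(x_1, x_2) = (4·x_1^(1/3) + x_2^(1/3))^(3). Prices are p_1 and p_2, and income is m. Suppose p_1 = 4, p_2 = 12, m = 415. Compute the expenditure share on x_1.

share on x_1 = 0.9327

From the CES first-order condition, 4·(x_2/x_1)^(2/3) = p_1/p_2.
Solve for the ratio: x_2/x_1 = [(1/4)·p_1/p_2]^(1.5).
With the ratio pinned down, the budget gives x_1* = m/(p_1 + p_2·(x_2/x_1)) and x_2* = (x_2/x_1)·x_1*.
Numerically x_2/x_1 = 0.024056, so x_1* = 415/(4 + 12·0.024056) = 96.7665 and x_2* = 0.024056·96.7665 = 2.3278.
Expenditure on x_1: 4·96.7665 = 387.0659; share = 0.9327.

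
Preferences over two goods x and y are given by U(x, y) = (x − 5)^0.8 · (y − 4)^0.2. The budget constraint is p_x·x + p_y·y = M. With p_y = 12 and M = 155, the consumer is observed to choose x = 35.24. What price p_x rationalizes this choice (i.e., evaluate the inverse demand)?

This is Cobb-Douglas in (x−5, y−4): tangency gives 0.8·p_y·(y−4) = 0.2·p_x·(x−5).
After buying the subsistence bundle (5, 4), a share 0.8 of the remaining income goes to x: x* = 5 + 0.8·(M − 5p_x − 4p_y)/p_x.
Set x* = 35.24 in the demand function and solve for p_x: p_x = 2.5.

p_x = 2.5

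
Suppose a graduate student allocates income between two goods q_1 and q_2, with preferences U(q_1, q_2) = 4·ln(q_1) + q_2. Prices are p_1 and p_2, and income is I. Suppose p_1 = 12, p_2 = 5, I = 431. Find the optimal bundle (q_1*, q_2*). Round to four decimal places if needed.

q_1* = 1.6667, q_2* = 82.2

MU_q_1 = 4/q_1, MU_q_2 = 1. Tangency: 4/q_1 = p_1/p_2.
So q_1*(p_1,p_2) = 4·p_2/p_1, independent of income; and q_2* = (I − 4·p_2)/p_2.
At the given prices: q_1* = 4·5/12 = 1.6667, and q_2* = 82.2.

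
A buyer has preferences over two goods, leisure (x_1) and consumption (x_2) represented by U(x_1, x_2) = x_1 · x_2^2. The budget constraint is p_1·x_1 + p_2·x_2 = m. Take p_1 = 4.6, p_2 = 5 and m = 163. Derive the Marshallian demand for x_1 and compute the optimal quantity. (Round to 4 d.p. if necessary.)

Demand: x_1*(p_1,p_2,m) = 1/3·m/p_1 and x_2* = 2/3·m/p_2.
At p_1=4.6, p_2=5, m=163: x_1* = 1/3·163/4.6 = 11.8116.

x_1* = 11.8116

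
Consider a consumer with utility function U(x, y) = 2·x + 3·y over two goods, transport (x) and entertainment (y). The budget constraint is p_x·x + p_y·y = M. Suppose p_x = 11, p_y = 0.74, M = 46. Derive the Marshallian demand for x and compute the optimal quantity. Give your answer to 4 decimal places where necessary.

x* = 0

y gives more utility per dollar, so spend all income on y: y* = M/p_y, x* = 0.
Numerically: x* = 0, y* = 62.1622.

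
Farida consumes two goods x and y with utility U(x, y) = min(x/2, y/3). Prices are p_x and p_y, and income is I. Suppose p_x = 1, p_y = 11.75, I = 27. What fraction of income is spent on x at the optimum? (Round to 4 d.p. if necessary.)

share on x = 0.0537

Leontief preferences: the optimum is at the kink where x/2 = y/3, i.e. y = (3/2)·x.
Budget: p_x·x + p_y·(3/2)·x = I, so (2·p_x + 3·p_y)·x = 2·I.
Demand: x*(p_x,p_y,I) = 2·I/(2·p_x + 3·p_y), y* = 3·I/(2·p_x + 3·p_y).
Here 2·1 + 3·11.75 = 37.25, giving x* = 1.4497 and y* = 2.1745.
Expenditure on x: 1·1.4497 = 1.4497; share = 0.0537.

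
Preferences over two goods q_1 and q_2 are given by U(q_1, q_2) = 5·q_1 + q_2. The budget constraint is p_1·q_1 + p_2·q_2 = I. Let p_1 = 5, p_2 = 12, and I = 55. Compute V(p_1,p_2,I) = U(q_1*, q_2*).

V = 55

Linear utility — the consumer picks whichever good has higher MU/price: 5/5 = 1 vs 1/12 = 0.0833.
q_1 gives more utility per dollar, so spend all income on q_1: q_1* = I/p_1, q_2* = 0.
Numerically: q_1* = 11, q_2* = 0.
Utility at the optimum: U(11, 0) = 55.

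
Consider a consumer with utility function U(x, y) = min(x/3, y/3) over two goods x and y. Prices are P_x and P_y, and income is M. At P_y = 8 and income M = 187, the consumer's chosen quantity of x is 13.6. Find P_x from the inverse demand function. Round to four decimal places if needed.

P_x = 5.75

Leontief preferences: the optimum is at the kink where x/3 = y/3, i.e. y = x.
Budget: P_x·x + P_y·x = M, so (3·P_x + 3·P_y)·x = 3·M.
Demand: x*(P_x,P_y,M) = 3·M/(3·P_x + 3·P_y), y* = 3·M/(3·P_x + 3·P_y).
Set x* = 13.6 in the demand function and solve for P_x: P_x = 5.75.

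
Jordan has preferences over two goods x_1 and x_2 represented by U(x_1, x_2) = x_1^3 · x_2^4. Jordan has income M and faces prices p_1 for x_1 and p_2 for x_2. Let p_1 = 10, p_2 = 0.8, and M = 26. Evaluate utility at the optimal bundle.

V = 164577.6805

Demand: x_1*(p_1,p_2,M) = 3/7·M/p_1 and x_2* = 4/7·M/p_2.
At p_1=10, p_2=0.8, M=26: x_1* = 3/7·26/10 = 1.1143, x_2* = 18.5714.
Utility at the optimum: U(1.1143, 18.5714) = 164577.6805.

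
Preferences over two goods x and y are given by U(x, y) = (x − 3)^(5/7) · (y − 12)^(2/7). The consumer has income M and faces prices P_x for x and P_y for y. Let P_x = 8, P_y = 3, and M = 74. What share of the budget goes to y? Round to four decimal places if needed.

share on y = 0.5405

This is Cobb-Douglas in (x−3, y−12): tangency gives 5/7·P_y·(y−12) = 2/7·P_x·(x−3).
Substituting into the budget: x* = 3 + 5/7·(M − 3·P_x − 12·P_y)/P_x, and y* = 12 + 2/7·(…)/P_y.
Discretionary income = 74 − 3·8 − 12·3 = 14; x* = 3 + 5/7·14/8 = 4.25; y* = 12 + 2/7·14/3 = 13.3333.
Expenditure on y: 3·13.3333 = 40; share = 0.5405.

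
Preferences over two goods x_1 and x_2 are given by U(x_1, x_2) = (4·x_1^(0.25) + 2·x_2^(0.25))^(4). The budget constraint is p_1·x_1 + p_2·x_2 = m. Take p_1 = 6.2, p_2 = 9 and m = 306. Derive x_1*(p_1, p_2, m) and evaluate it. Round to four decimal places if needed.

x_1* = 36.5459

MRS = MU_x_1/MU_x_2 = 2·(x_2/x_1)^(0.75). Set equal to p_1/p_2.
Hence x_2/x_1 = ((1/2)·p_1/p_2)^(1/(0.75)), i.e. raised to the 4/3 power.
With the ratio pinned down, the budget gives x_1* = m/(p_1 + p_2·(x_2/x_1)) and x_2* = (x_2/x_1)·x_1*.
Numerically x_2/x_1 = 0.241449, so x_1* = 306/(6.2 + 9·0.241449) = 36.5459.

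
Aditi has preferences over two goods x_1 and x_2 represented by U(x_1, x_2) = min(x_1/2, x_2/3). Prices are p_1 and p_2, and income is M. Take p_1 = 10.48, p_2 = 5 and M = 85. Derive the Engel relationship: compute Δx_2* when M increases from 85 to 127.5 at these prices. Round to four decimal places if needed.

Here 2·10.48 + 3·5 = 35.96, giving x_2* = 7.0912.
At M' = 127.5: x_2* = 10.6368. Change: 10.6368 − 7.0912 = 3.5456.

Δx_2* = 3.5456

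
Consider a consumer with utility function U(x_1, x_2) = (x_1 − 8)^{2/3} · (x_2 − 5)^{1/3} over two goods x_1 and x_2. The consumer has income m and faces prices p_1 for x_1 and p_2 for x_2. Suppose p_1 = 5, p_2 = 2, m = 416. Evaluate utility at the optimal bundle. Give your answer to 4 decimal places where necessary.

After buying the subsistence bundle (8, 5), a share 2/3 of the remaining income goes to x_1: x_1* = 8 + 2/3·(m − 8p_1 − 5p_2)/p_1.
Discretionary income = 416 − 8·5 − 5·2 = 366; x_1* = 8 + 2/3·366/5 = 56.8; x_2* = 5 + 1/3·366/2 = 66.
Utility at the optimum: U(56.8, 66) = 52.5682.

V = 52.5682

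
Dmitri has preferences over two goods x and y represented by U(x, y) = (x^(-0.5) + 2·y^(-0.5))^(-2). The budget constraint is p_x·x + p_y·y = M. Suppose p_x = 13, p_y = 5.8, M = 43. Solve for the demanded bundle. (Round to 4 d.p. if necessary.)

x* = 1.4947, y* = 4.0636

MRS = MU_x/MU_y = (1/2)·(y/x)^(1.5). Set equal to p_x/p_y.
Hence y/x = (2·p_x/p_y)^(1/(1.5)), i.e. raised to the 2/3 power.
Substitute y = (y/x)·x into the budget: x* = M/(p_x + p_y·(y/x)).
Numerically y/x = 2.718714, so x* = 43/(13 + 5.8·2.718714) = 1.4947 and y* = 2.718714·1.4947 = 4.0636.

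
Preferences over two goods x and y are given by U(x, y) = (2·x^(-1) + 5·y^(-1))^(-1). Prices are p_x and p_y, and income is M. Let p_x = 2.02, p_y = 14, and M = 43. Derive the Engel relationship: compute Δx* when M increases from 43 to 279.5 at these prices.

Δx* = 22.6786

From the CES first-order condition, (2/5)·(y/x)^(2) = p_x/p_y.
Solve for the ratio: y/x = [(5/2)·p_x/p_y]^(0.5).
Substitute y = (y/x)·x into the budget: x* = M/(p_x + p_y·(y/x)).
Numerically y/x = 0.600595, so x* = 43/(2.02 + 14·0.600595) = 4.1234.
At M' = 279.5: x* = 26.802. Change: 26.802 − 4.1234 = 22.6786.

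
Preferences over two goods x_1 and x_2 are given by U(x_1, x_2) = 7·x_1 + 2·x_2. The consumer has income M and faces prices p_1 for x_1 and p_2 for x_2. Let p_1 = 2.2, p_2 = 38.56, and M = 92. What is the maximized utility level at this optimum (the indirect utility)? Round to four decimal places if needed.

V = 292.7273

Perfect substitutes: compare marginal utility per dollar. 7/p_1 vs 2/p_2 → 3.1818 vs 0.0519.
x_1 gives more utility per dollar, so spend all income on x_1: x_1* = M/p_1, x_2* = 0.
Numerically: x_1* = 41.8182, x_2* = 0.
Utility at the optimum: U(41.8182, 0) = 292.7273.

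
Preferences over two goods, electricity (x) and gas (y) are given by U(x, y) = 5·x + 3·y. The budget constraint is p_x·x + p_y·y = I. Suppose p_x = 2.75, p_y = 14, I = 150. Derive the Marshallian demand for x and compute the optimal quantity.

Linear utility — the consumer picks whichever good has higher MU/price: 5/2.75 = 1.8182 vs 3/14 = 0.2143.
x gives more utility per dollar, so spend all income on x: x* = I/p_x, y* = 0.
Numerically: x* = 54.5455, y* = 0.

x* = 54.5455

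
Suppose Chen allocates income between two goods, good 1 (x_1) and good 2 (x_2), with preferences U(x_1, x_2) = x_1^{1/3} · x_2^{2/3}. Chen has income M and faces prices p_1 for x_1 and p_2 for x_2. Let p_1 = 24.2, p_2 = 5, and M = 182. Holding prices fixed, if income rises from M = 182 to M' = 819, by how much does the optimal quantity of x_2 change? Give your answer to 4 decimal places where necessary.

MU_x_1/MU_x_2 = (1/3·x_2)/(2/3·x_1); tangency sets this equal to p_1/p_2.
Rearranging, p_2·x_2 = 2·p_1·x_1. Substituting into the budget gives p_1·x_1·(1 + 2) = M.
Demand: x_1*(p_1,p_2,M) = 1/3·M/p_1 and x_2* = 2/3·M/p_2.
At p_1=24.2, p_2=5, M=182: x_2* = 2/3·182/5 = 24.2667.
At M' = 819: x_2* = 109.2. Change: 109.2 − 24.2667 = 84.9333.

Δx_2* = 84.9333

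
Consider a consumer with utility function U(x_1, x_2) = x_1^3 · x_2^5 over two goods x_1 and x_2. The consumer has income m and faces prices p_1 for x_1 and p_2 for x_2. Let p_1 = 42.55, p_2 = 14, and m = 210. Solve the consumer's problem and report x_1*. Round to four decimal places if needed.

x_1* = 1.8508

The MRS is (3/5)·x_2/x_1. Set MRS = p_1/p_2.
Rearranging, p_2·x_2 = (5/3)·p_1·x_1. Substituting into the budget gives p_1·x_1·(1 + (5/3)) = m.
Demand: x_1*(p_1,p_2,m) = 0.375·m/p_1 and x_2* = 0.625·m/p_2.
At p_1=42.55, p_2=14, m=210: x_1* = 0.375·210/42.55 = 1.8508.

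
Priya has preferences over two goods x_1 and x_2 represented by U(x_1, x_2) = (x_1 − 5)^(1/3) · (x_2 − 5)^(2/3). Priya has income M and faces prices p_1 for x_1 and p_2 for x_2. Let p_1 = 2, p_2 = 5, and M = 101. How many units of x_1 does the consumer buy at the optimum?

MRS = (1/2)·(x_2−5)/(x_1−5). Tangency with p_1/p_2 gives x_2−5 = 2·(p_1/p_2)·(x_1−5).
Substituting into the budget: x_1* = 5 + 1/3·(M − 5·p_1 − 5·p_2)/p_1, and x_2* = 5 + 2/3·(…)/p_2.
Discretionary income = 101 − 5·2 − 5·5 = 66; x_1* = 5 + 1/3·66/2 = 16.

x_1* = 16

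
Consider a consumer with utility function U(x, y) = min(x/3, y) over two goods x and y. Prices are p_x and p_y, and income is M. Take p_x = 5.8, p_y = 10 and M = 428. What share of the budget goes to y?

With perfect complements, no substitution: consume in ratio x:y = 3:1.
Budget: p_x·x + p_y·(1/3)·x = M, so (3·p_x + p_y)·x = 3·M.
Demand: x*(p_x,p_y,M) = 3·M/(3·p_x + p_y), y* = M/(3·p_x + p_y).
Here 3·5.8 + 10 = 27.4, giving x* = 46.8613 and y* = 15.6204.
Expenditure on y: 10·15.6204 = 156.2044; share = 0.365.

share on y = 0.365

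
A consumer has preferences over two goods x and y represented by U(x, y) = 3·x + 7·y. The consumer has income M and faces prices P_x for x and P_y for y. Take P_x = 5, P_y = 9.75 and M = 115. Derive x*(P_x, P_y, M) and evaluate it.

y gives more utility per dollar, so spend all income on y: y* = M/P_y, x* = 0.
Numerically: x* = 0, y* = 11.7949.

x* = 0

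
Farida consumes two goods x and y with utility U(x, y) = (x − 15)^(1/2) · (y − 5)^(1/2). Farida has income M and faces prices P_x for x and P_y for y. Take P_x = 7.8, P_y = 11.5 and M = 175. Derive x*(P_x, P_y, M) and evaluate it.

After buying the subsistence bundle (15, 5), a share 0.5 of the remaining income goes to x: x* = 15 + 0.5·(M − 15P_x − 5P_y)/P_x.
Discretionary income = 175 − 15·7.8 − 5·11.5 = 0.5; x* = 15 + 0.5·0.5/7.8 = 15.0321.

x* = 15.0321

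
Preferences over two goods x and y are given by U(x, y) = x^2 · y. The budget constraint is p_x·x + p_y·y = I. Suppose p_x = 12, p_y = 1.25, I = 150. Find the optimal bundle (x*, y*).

The MRS is 2·y/x. Set MRS = p_x/p_y.
So 2·p_y·y = p_x·x; combined with the budget, a share 2/3 of income goes to x.
Demand: x*(p_x,p_y,I) = 2/3·I/p_x and y* = 1/3·I/p_y.
At p_x=12, p_y=1.25, I=150: x* = 2/3·150/12 = 8.3333, y* = 40.

x* = 8.3333, y* = 40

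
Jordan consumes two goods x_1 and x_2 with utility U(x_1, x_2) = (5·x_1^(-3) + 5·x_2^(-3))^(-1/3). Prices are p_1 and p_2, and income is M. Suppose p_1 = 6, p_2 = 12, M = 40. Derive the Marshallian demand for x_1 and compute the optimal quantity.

MRS = MU_x_1/MU_x_2 = (x_2/x_1)^(4). Set equal to p_1/p_2.
Hence x_2/x_1 = (p_1/p_2)^(1/(4)), i.e. raised to the 0.25 power.
Substitute x_2 = (x_2/x_1)·x_1 into the budget: x_1* = M/(p_1 + p_2·(x_2/x_1)).
Numerically x_2/x_1 = 0.840896, so x_1* = 40/(6 + 12·0.840896) = 2.4859.

x_1* = 2.4859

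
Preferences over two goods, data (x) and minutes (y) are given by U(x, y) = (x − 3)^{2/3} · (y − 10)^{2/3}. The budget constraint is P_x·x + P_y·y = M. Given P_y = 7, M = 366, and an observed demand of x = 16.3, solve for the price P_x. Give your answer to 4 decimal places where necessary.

P_x = 10

Let x' = x−3, y' = y−10. MRS = y'/x' = P_x/P_y.
Substituting into the budget: x* = 3 + 0.5·(M − 3·P_x − 10·P_y)/P_x, and y* = 10 + 0.5·(…)/P_y.
Set x* = 16.3 in the demand function and solve for P_x: P_x = 10.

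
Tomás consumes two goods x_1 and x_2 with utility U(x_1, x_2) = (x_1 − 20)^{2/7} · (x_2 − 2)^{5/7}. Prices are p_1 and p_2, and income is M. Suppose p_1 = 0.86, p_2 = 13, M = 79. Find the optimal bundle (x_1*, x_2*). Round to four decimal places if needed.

This is Cobb-Douglas in (x_1−20, x_2−2): tangency gives 2/7·p_2·(x_2−2) = 5/7·p_1·(x_1−20).
After buying the subsistence bundle (20, 2), a share 2/7 of the remaining income goes to x_1: x_1* = 20 + 2/7·(M − 20p_1 − 2p_2)/p_1.
Discretionary income = 79 − 20·0.86 − 2·13 = 35.8; x_1* = 20 + 2/7·35.8/0.86 = 31.8937; x_2* = 2 + 5/7·35.8/13 = 3.967.

x_1* = 31.8937, x_2* = 3.967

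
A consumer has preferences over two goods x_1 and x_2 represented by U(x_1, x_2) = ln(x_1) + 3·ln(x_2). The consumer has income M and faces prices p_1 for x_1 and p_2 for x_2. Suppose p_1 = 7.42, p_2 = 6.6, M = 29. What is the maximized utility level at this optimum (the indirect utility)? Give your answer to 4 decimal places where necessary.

V = 3.5545

Tangency: MRS = (1/3)·x_2/x_1 = p_1/p_2.
Rearranging, p_2·x_2 = 3·p_1·x_1. Substituting into the budget gives p_1·x_1·(1 + 3) = M.
Demand: x_1*(p_1,p_2,M) = 0.25·M/p_1 and x_2* = 0.75·M/p_2.
At p_1=7.42, p_2=6.6, M=29: x_1* = 0.25·29/7.42 = 0.9771, x_2* = 3.2955.
Utility at the optimum: U(0.9771, 3.2955) = 3.5545.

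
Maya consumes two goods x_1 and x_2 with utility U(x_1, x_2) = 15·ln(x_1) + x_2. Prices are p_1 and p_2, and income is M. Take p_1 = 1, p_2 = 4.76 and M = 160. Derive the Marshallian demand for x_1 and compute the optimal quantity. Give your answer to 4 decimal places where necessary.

x_1* = 71.4

Set MRS = p_1/p_2: (15/x_1)/1 = p_1/p_2.
So x_1*(p_1,p_2) = 15·p_2/p_1, independent of income; and x_2* = (M − 15·p_2)/p_2.
At the given prices: x_1* = 15·4.76/1 = 71.4.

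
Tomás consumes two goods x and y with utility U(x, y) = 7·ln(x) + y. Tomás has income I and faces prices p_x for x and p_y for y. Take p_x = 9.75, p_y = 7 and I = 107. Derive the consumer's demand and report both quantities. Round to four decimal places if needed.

At the given prices: x* = 7·7/9.75 = 5.0256, and y* = 8.2857.

x* = 5.0256, y* = 8.2857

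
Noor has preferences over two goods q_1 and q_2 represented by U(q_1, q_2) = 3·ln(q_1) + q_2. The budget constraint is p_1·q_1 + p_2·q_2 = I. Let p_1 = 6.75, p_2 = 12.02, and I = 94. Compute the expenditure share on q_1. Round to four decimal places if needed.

So q_1*(p_1,p_2) = 3·p_2/p_1, independent of income; and q_2* = (I − 3·p_2)/p_2.
At the given prices: q_1* = 3·12.02/6.75 = 5.3422, and q_2* = 4.8203.
Expenditure on q_1: 6.75·5.3422 = 36.06; share = 0.3836.

share on q_1 = 0.3836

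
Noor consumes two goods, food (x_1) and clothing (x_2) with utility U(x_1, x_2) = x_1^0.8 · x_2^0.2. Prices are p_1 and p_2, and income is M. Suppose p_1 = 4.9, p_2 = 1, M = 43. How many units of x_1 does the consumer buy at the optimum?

x_1* = 7.0204

The MRS is 4·x_2/x_1. Set MRS = p_1/p_2.
So 0.8·p_2·x_2 = 0.2·p_1·x_1; combined with the budget, a share 0.8 of income goes to x_1.
Demand: x_1*(p_1,p_2,M) = 0.8·M/p_1 and x_2* = 0.2·M/p_2.
At p_1=4.9, p_2=1, M=43: x_1* = 0.8·43/4.9 = 7.0204.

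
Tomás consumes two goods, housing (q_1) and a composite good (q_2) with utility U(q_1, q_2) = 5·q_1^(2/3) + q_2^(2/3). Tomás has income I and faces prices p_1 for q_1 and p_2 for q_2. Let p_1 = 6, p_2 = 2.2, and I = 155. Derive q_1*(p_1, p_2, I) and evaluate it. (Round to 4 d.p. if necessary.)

q_1* = 24.3825

Numerically q_2/q_1 = 0.162284, so q_1* = 155/(6 + 2.2·0.162284) = 24.3825.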